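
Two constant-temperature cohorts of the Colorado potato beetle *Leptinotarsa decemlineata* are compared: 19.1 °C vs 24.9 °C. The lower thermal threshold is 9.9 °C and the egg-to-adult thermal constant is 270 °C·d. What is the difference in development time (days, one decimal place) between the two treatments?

11.3 days

At 19.1 °C: 270 / (19.1 − 9.9) = 270 / 9.2 = 29.348 d.
At 24.9 °C: 270 / (24.9 − 9.9) = 270 / 15.0 = 18.000 d.
Difference = |29.348 − 18.000| = 11.348 ≈ 11.3 days.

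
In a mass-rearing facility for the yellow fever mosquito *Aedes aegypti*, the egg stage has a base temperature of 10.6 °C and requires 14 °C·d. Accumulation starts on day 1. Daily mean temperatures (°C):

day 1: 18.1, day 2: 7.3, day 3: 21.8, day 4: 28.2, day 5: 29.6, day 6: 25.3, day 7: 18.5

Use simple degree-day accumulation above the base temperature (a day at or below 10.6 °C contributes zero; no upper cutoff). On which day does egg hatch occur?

day 3

Daily DD above 10.6 °C: 7.5, 0.0, 11.2, 17.6, 19.0, 14.7, 7.9.
Cumulative: 7.5, 7.5, 18.7, 36.3, 55.3, 70.0, 77.9.
The total first reaches 14 DD on day 3.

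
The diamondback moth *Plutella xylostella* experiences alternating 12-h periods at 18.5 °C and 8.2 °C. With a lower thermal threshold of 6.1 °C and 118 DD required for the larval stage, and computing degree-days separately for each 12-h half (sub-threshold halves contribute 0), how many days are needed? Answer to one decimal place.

16.3 days

Day half: max(0, 18.5 − 6.1) × 0.5 = 12.4 × 0.5 = 6.20 DD.
Night half: max(0, 8.2 − 6.1) × 0.5 = 2.1 × 0.5 = 1.05 DD.
Per 24 h: 7.25 DD/day.
Duration = 118 / 7.25 = 16.276 ≈ 16.3 days.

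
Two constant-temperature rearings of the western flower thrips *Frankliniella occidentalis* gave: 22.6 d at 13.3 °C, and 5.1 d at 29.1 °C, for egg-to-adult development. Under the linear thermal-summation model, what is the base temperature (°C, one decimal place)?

8.7 °C

Linear rate model ⇒ the product D·(T − T_b) is constant across temperatures.
22.6·(13.3 − T_b) = 5.1·(29.1 − T_b)
T_b = (22.6·13.3 − 5.1·29.1) / (22.6 − 5.1) = 152.17 / 17.5 = 8.695 °C ≈ 8.7 °C.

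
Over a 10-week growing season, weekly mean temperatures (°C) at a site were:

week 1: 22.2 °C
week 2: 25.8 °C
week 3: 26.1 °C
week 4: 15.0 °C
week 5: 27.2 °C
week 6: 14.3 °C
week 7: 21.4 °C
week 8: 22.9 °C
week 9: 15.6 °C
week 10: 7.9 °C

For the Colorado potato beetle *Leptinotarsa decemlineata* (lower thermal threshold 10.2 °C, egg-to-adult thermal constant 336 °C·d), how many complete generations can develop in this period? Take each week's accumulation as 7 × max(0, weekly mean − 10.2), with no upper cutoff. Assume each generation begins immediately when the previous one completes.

2 generations

Weekly DD (7 × max(0, T̄ − 10.2)): 84.0, 109.2, 111.3, 33.6, 119.0, 28.7, 78.4, 88.9, 37.8, 0.0.
Season total = 690.9 DD.
Complete generations = ⌊690.9 / 336⌋ = 2.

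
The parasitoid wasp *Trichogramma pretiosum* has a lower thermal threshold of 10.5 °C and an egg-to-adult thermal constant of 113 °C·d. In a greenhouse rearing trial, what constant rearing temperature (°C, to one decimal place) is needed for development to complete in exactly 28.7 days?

14.4 °C

Required daily accumulation = 113 / 28.7 = 3.937 DD/day.
T = T_base + 3.937 = 10.5 + 3.937 = 14.437 ≈ 14.4 °C.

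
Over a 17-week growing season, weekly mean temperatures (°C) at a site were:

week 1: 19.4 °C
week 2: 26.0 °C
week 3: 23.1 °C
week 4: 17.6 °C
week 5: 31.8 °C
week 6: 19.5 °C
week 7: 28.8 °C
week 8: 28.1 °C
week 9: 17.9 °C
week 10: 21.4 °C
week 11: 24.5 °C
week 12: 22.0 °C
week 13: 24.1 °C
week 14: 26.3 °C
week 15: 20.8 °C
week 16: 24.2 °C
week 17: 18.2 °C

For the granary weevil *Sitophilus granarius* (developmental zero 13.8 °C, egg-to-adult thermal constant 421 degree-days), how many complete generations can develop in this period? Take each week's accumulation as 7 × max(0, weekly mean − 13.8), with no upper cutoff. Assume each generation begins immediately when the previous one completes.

2 generations

Weekly DD (7 × max(0, T̄ − 13.8)): 39.2, 85.4, 65.1, 26.6, 126.0, 39.9, 105.0, 100.1, 28.7, 53.2, 74.9, 57.4, 72.1, 87.5, 49.0, 72.8, 30.8.
Season total = 1113.7 DD.
Complete generations = ⌊1113.7 / 421⌋ = 2.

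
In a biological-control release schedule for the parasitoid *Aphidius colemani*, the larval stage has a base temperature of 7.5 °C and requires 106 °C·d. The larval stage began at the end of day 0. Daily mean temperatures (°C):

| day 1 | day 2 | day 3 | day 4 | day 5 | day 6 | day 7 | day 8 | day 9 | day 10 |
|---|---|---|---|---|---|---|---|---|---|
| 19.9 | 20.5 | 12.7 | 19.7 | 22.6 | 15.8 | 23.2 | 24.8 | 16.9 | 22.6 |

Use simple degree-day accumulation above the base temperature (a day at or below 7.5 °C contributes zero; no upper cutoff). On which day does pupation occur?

Daily DD above 7.5 °C: 12.4, 13.0, 5.2, 12.2, 15.1, 8.3, 15.7, 17.3, 9.4, 15.1.
Cumulative: 12.4, 25.4, 30.6, 42.8, 57.9, 66.2, 81.9, 99.2, 108.6, 123.7.
The total first reaches 106 DD on day 9.

day 9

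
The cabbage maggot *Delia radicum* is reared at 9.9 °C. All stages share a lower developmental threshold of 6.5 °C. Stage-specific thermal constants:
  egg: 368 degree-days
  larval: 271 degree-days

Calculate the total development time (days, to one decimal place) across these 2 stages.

187.9 days

Daily accumulation at 9.9 °C = 9.9 − 6.5 = 3.4 DD/day.
Total K = 368 + 271 = 639 DD.
Total duration = 639 / 3.4 = 187.941 ≈ 187.9 days.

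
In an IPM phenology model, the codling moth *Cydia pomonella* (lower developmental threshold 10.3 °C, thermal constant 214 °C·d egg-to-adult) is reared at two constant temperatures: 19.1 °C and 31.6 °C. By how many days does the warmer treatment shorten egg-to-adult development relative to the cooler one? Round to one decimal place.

14.3 days

At 19.1 °C: 214 / (19.1 − 10.3) = 214 / 8.8 = 24.318 d.
At 31.6 °C: 214 / (31.6 − 10.3) = 214 / 21.3 = 10.047 d.
Difference = |24.318 − 10.047| = 14.271 ≈ 14.3 days.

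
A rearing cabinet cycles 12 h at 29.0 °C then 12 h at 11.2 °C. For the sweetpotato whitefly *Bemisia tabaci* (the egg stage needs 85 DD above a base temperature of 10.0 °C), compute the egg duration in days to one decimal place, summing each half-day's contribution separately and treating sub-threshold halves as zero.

8.4 days

Day half: max(0, 29.0 − 10.0) × 0.5 = 19.0 × 0.5 = 9.50 DD.
Night half: max(0, 11.2 − 10.0) × 0.5 = 1.2 × 0.5 = 0.60 DD.
Per 24 h: 10.10 DD/day.
Duration = 85 / 10.10 = 8.416 ≈ 8.4 days.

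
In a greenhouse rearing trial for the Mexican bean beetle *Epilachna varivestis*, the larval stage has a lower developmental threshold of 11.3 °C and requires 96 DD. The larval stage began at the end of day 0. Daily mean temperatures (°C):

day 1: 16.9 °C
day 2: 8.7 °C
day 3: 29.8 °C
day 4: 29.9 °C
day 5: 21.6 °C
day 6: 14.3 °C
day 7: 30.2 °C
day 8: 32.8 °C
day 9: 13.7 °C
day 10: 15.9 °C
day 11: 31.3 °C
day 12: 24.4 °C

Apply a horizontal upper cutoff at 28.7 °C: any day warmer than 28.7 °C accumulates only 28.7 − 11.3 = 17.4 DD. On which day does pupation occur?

Daily DD above 11.3 °C (capped at 17.4): 5.6, 0.0, 17.4, 17.4, 10.3, 3.0, 17.4, 17.4, 2.4, 4.6, 17.4, 13.1.
Cumulative: 5.6, 5.6, 23.0, 40.4, 50.7, 53.7, 71.1, 88.5, 90.9, 95.5, 112.9, 126.0.
The total first reaches 96 DD on day 11.

day 11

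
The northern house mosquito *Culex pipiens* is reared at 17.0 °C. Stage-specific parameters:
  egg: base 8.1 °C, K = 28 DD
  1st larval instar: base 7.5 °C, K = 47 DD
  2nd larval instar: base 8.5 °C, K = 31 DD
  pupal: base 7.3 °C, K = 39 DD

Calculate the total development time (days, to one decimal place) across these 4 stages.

egg: 28 / (17.0 − 8.1) = 28 / 8.9 = 3.146 d.
1st larval instar: 47 / (17.0 − 7.5) = 47 / 9.5 = 4.947 d.
2nd larval instar: 31 / (17.0 − 8.5) = 31 / 8.5 = 3.647 d.
pupal: 39 / (17.0 − 7.3) = 39 / 9.7 = 4.021 d.
Sum = 15.761 ≈ 15.8 days.

15.8 days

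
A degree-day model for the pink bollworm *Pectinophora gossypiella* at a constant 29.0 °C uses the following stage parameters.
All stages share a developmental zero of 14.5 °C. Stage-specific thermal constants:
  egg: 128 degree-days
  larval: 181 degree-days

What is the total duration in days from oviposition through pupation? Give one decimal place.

Daily accumulation at 29.0 °C = 29.0 − 14.5 = 14.5 DD/day.
Total K = 128 + 181 = 309 DD.
Total duration = 309 / 14.5 = 21.310 ≈ 21.3 days.

21.3 days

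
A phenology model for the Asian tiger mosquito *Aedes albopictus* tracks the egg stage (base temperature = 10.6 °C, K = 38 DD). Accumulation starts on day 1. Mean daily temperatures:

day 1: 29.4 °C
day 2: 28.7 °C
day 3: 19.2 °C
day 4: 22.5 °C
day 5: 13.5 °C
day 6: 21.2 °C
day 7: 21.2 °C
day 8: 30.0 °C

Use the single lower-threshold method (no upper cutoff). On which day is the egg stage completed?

Daily DD above 10.6 °C: 18.8, 18.1, 8.6, 11.9, 2.9, 10.6, 10.6, 19.4.
Cumulative: 18.8, 36.9, 45.5, 57.4, 60.3, 70.9, 81.5, 100.9.
The total first reaches 38 DD on day 3.

day 3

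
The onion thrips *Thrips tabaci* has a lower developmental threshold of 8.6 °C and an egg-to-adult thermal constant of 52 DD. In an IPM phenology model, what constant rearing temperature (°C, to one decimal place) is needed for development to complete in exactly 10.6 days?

Required daily accumulation = 52 / 10.6 = 4.906 DD/day.
T = T_base + 4.906 = 8.6 + 4.906 = 13.506 ≈ 13.5 °C.

13.5 °C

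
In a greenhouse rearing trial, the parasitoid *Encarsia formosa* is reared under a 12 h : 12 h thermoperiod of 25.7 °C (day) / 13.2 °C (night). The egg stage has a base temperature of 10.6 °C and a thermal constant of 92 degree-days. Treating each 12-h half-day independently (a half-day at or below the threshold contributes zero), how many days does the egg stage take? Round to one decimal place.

10.4 days

Day half: max(0, 25.7 − 10.6) × 0.5 = 15.1 × 0.5 = 7.55 DD.
Night half: max(0, 13.2 − 10.6) × 0.5 = 2.6 × 0.5 = 1.30 DD.
Per 24 h: 8.85 DD/day.
Duration = 92 / 8.85 = 10.395 ≈ 10.4 days.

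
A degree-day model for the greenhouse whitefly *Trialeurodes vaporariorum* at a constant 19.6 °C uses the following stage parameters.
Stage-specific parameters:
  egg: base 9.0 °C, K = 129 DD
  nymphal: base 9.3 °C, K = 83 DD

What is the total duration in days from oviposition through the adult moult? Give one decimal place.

egg: 129 / (19.6 − 9.0) = 129 / 10.6 = 12.170 d.
nymphal: 83 / (19.6 − 9.3) = 83 / 10.3 = 8.058 d.
Sum = 20.228 ≈ 20.2 days.

20.2 days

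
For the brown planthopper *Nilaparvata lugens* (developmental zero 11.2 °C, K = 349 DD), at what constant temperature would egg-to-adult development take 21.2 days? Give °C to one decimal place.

27.7 °C

Required daily accumulation = 349 / 21.2 = 16.462 DD/day.
T = T_base + 16.462 = 11.2 + 16.462 = 27.662 ≈ 27.7 °C.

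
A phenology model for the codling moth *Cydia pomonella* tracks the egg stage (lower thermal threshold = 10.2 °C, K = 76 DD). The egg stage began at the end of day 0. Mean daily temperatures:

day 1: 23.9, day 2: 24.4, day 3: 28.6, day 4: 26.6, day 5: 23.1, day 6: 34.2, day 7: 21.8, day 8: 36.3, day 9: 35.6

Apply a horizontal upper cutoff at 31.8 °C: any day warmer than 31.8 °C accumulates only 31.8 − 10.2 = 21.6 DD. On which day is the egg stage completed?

day 6

Daily DD above 10.2 °C (capped at 21.6): 13.7, 14.2, 18.4, 16.4, 12.9, 21.6, 11.6, 21.6, 21.6.
Cumulative: 13.7, 27.9, 46.3, 62.7, 75.6, 97.2, 108.8, 130.4, 152.0.
The total first reaches 76 DD on day 6.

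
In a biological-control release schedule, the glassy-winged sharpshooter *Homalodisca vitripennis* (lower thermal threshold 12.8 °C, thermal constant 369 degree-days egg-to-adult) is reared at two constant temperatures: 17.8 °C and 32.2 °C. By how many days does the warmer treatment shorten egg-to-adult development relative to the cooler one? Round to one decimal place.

54.8 days

At 17.8 °C: 369 / (17.8 − 12.8) = 369 / 5.0 = 73.800 d.
At 32.2 °C: 369 / (32.2 − 12.8) = 369 / 19.4 = 19.021 d.
Difference = |73.800 − 19.021| = 54.779 ≈ 54.8 days.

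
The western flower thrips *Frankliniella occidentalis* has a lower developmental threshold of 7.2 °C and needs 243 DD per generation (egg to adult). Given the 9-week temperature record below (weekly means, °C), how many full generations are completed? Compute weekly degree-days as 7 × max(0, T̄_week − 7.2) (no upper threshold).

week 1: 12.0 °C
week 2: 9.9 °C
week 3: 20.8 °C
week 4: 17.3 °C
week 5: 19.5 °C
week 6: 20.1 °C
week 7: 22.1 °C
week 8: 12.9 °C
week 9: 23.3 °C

2 generations

Weekly DD (7 × max(0, T̄ − 7.2)): 33.6, 18.9, 95.2, 70.7, 86.1, 90.3, 104.3, 39.9, 112.7.
Season total = 651.7 DD.
Complete generations = ⌊651.7 / 243⌋ = 2.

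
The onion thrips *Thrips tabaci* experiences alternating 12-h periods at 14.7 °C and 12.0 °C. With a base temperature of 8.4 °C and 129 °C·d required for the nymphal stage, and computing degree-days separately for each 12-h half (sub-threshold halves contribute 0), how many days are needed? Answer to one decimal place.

26.1 days

Day half: max(0, 14.7 − 8.4) × 0.5 = 6.3 × 0.5 = 3.15 DD.
Night half: max(0, 12.0 − 8.4) × 0.5 = 3.6 × 0.5 = 1.80 DD.
Per 24 h: 4.95 DD/day.
Duration = 129 / 4.95 = 26.061 ≈ 26.1 days.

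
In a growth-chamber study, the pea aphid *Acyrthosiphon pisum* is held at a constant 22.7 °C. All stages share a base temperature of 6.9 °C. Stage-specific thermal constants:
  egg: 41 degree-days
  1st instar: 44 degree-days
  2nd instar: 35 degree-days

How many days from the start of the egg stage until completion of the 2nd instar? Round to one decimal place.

Daily accumulation at 22.7 °C = 22.7 − 6.9 = 15.8 DD/day.
Total K = 41 + 44 + 35 = 120 DD.
Total duration = 120 / 15.8 = 7.595 ≈ 7.6 days.

7.6 days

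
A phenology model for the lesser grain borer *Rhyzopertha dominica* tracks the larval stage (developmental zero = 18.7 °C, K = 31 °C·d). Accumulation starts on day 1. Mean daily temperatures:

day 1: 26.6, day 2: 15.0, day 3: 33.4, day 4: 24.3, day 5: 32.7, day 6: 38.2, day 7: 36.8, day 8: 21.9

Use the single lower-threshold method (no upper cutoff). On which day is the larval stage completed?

Daily DD above 18.7 °C: 7.9, 0.0, 14.7, 5.6, 14.0, 19.5, 18.1, 3.2.
Cumulative: 7.9, 7.9, 22.6, 28.2, 42.2, 61.7, 79.8, 83.0.
The total first reaches 31 DD on day 5.

day 5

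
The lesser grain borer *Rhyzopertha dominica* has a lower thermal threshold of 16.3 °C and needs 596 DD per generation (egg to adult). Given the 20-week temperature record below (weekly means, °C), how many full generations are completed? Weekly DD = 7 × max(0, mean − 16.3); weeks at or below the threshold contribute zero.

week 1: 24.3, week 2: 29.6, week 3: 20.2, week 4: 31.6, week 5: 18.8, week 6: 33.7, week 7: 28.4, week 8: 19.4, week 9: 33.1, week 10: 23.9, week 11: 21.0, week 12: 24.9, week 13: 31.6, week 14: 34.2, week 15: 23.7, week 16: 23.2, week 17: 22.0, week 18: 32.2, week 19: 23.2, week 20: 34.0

2 generations

Weekly DD (7 × max(0, T̄ − 16.3)): 56.0, 93.1, 27.3, 107.1, 17.5, 121.8, 84.7, 21.7, 117.6, 53.2, 32.9, 60.2, 107.1, 125.3, 51.8, 48.3, 39.9, 111.3, 48.3, 123.9.
Season total = 1449.0 DD.
Complete generations = ⌊1449.0 / 596⌋ = 2.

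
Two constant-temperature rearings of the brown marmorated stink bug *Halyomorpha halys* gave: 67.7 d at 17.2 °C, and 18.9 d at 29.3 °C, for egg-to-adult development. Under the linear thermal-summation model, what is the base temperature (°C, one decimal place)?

12.5 °C

Under the model K = D·(T − T_b), so D₁·(T₁ − T_b) = D₂·(T₂ − T_b).
67.7·(17.2 − T_b) = 18.9·(29.3 − T_b)
T_b = (67.7·17.2 − 18.9·29.3) / (67.7 − 18.9) = 610.67 / 48.8 = 12.514 °C ≈ 12.5 °C.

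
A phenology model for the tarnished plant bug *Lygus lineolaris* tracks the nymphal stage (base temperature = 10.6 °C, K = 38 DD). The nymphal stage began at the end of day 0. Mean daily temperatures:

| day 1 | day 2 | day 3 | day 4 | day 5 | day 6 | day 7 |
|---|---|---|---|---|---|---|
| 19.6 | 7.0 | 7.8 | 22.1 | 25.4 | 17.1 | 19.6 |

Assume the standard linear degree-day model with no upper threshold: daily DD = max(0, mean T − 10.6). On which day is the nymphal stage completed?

Daily DD above 10.6 °C: 9.0, 0.0, 0.0, 11.5, 14.8, 6.5, 9.0.
Cumulative: 9.0, 9.0, 9.0, 20.5, 35.3, 41.8, 50.8.
The total first reaches 38 DD on day 6.

day 6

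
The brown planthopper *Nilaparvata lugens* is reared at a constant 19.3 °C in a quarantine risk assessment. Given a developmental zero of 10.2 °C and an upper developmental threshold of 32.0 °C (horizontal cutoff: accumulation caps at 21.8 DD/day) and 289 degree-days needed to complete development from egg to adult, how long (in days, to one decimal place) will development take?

31.8 days

Daily accumulation = 19.3 − 10.2 = 9.1 DD/day.
Duration = 289 / 9.1 = 31.758 ≈ 31.8 days.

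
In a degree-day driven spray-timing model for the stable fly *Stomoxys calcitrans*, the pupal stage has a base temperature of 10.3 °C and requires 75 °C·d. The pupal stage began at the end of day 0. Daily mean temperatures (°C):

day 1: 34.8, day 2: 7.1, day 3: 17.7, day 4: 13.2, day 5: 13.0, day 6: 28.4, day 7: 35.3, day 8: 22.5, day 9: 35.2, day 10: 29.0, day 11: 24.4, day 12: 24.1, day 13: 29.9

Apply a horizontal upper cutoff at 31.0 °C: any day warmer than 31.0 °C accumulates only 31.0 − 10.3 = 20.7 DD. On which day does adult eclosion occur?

Daily DD above 10.3 °C (capped at 20.7): 20.7, 0.0, 7.4, 2.9, 2.7, 18.1, 20.7, 12.2, 20.7, 18.7, 14.1, 13.8, 19.6.
Cumulative: 20.7, 20.7, 28.1, 31.0, 33.7, 51.8, 72.5, 84.7, 105.4, 124.1, 138.2, 152.0, 171.6.
The total first reaches 75 DD on day 8.

day 8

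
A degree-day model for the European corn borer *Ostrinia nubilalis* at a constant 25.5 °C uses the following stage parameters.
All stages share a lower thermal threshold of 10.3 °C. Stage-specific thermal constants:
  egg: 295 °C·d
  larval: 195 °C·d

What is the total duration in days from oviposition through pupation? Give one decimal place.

Daily accumulation at 25.5 °C = 25.5 − 10.3 = 15.2 DD/day.
Total K = 295 + 195 = 490 DD.
Total duration = 490 / 15.2 = 32.237 ≈ 32.2 days.

32.2 days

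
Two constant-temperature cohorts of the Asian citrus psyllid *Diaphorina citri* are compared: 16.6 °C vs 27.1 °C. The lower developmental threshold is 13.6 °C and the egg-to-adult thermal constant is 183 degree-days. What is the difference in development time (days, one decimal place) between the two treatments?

At 16.6 °C: 183 / (16.6 − 13.6) = 183 / 3.0 = 61.000 d.
At 27.1 °C: 183 / (27.1 − 13.6) = 183 / 13.5 = 13.556 d.
Difference = |61.000 − 13.556| = 47.444 ≈ 47.4 days.

47.4 days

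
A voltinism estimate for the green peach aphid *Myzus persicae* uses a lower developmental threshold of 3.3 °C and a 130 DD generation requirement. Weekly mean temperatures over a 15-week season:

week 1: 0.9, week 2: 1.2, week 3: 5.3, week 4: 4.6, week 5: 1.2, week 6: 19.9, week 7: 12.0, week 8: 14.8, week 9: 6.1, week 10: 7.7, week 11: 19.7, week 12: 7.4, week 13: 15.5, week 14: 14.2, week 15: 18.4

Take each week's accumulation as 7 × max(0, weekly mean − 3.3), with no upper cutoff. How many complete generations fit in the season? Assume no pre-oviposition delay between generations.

Weekly DD (7 × max(0, T̄ − 3.3)): 0.0, 0.0, 14.0, 9.1, 0.0, 116.2, 60.9, 80.5, 19.6, 30.8, 114.8, 28.7, 85.4, 76.3, 105.7.
Season total = 742.0 DD.
Complete generations = ⌊742.0 / 130⌋ = 5.

5 generations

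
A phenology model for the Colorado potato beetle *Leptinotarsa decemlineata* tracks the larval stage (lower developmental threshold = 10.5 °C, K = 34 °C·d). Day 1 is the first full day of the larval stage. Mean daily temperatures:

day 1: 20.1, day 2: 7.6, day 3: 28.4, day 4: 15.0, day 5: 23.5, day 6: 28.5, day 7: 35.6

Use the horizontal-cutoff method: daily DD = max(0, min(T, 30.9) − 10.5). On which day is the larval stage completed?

day 5

Daily DD above 10.5 °C (capped at 20.4): 9.6, 0.0, 17.9, 4.5, 13.0, 18.0, 20.4.
Cumulative: 9.6, 9.6, 27.5, 32.0, 45.0, 63.0, 83.4.
The total first reaches 34 DD on day 5.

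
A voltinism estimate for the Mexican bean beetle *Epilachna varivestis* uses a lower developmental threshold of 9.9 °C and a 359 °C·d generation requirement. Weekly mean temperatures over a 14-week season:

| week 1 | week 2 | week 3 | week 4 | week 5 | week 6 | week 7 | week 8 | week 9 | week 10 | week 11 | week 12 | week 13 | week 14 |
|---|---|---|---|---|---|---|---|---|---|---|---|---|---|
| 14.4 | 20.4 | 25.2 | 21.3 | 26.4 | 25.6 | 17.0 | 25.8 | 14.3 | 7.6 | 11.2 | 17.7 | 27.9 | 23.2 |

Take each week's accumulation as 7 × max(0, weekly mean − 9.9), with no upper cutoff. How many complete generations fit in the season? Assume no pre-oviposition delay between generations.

Weekly DD (7 × max(0, T̄ − 9.9)): 31.5, 73.5, 107.1, 79.8, 115.5, 109.9, 49.7, 111.3, 30.8, 0.0, 9.1, 54.6, 126.0, 93.1.
Season total = 991.9 DD.
Complete generations = ⌊991.9 / 359⌋ = 2.

2 generations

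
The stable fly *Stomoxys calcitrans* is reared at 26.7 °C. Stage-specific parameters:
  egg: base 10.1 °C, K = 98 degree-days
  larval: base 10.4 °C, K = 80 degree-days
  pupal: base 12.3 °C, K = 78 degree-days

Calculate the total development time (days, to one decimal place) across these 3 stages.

egg: 98 / (26.7 − 10.1) = 98 / 16.6 = 5.904 d.
larval: 80 / (26.7 − 10.4) = 80 / 16.3 = 4.908 d.
pupal: 78 / (26.7 − 12.3) = 78 / 14.4 = 5.417 d.
Sum = 16.228 ≈ 16.2 days.

16.2 days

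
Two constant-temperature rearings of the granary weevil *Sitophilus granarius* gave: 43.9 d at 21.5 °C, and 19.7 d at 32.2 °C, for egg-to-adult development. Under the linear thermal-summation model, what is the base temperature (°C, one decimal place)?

12.8 °C

Under the model K = D·(T − T_b), so D₁·(T₁ − T_b) = D₂·(T₂ − T_b).
43.9·(21.5 − T_b) = 19.7·(32.2 − T_b)
T_b = (43.9·21.5 − 19.7·32.2) / (43.9 − 19.7) = 309.51 / 24.2 = 12.790 °C ≈ 12.8 °C.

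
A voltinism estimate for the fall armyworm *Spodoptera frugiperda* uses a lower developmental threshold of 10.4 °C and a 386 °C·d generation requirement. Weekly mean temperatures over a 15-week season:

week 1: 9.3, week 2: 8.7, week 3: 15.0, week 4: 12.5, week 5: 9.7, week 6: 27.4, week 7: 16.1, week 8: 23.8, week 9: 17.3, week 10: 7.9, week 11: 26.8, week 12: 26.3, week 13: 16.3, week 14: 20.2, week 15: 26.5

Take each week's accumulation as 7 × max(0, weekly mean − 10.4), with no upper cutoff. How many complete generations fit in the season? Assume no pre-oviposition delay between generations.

Weekly DD (7 × max(0, T̄ − 10.4)): 0.0, 0.0, 32.2, 14.7, 0.0, 119.0, 39.9, 93.8, 48.3, 0.0, 114.8, 111.3, 41.3, 68.6, 112.7.
Season total = 796.6 DD.
Complete generations = ⌊796.6 / 386⌋ = 2.

2 generations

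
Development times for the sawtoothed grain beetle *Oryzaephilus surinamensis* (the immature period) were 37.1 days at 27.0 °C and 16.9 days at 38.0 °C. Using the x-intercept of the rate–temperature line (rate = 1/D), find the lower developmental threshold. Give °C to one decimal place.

Under the model K = D·(T − T_b), so D₁·(T₁ − T_b) = D₂·(T₂ − T_b).
37.1·(27.0 − T_b) = 16.9·(38.0 − T_b)
T_b = (37.1·27.0 − 16.9·38.0) / (37.1 − 16.9) = 359.50 / 20.2 = 17.797 °C ≈ 17.8 °C.

17.8 °C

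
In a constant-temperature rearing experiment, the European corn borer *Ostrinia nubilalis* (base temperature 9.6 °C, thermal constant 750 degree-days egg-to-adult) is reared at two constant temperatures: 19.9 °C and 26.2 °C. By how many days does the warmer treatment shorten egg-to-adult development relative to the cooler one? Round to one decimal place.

At 19.9 °C: 750 / (19.9 − 9.6) = 750 / 10.3 = 72.816 d.
At 26.2 °C: 750 / (26.2 − 9.6) = 750 / 16.6 = 45.181 d.
Difference = |72.816 − 45.181| = 27.635 ≈ 27.6 days.

27.6 days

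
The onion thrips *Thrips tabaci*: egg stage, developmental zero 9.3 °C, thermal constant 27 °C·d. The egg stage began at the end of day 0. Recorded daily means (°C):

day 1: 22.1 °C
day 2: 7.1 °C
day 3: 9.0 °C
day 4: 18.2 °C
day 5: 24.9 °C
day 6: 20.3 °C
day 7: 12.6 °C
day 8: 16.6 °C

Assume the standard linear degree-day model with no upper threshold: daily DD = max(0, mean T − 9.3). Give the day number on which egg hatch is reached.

day 5

Daily DD above 9.3 °C: 12.8, 0.0, 0.0, 8.9, 15.6, 11.0, 3.3, 7.3.
Cumulative: 12.8, 12.8, 12.8, 21.7, 37.3, 48.3, 51.6, 58.9.
The total first reaches 27 DD on day 5.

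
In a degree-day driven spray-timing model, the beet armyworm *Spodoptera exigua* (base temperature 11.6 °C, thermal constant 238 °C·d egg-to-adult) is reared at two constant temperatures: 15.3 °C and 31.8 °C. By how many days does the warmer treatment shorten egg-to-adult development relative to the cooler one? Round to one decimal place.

52.5 days

At 15.3 °C: 238 / (15.3 − 11.6) = 238 / 3.7 = 64.324 d.
At 31.8 °C: 238 / (31.8 − 11.6) = 238 / 20.2 = 11.782 d.
Difference = |64.324 − 11.782| = 52.542 ≈ 52.5 days.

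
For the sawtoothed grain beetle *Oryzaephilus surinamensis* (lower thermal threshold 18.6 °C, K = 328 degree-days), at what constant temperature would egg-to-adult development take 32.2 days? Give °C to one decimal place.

Required daily accumulation = 328 / 32.2 = 10.186 DD/day.
T = T_base + 10.186 = 18.6 + 10.186 = 28.786 ≈ 28.8 °C.

28.8 °C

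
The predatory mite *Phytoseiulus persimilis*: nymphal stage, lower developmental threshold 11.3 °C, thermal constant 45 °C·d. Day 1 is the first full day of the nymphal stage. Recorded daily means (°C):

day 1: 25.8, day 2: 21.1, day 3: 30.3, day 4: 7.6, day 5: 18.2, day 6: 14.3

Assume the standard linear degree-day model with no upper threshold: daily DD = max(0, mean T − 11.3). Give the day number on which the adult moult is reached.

day 5

Daily DD above 11.3 °C: 14.5, 9.8, 19.0, 0.0, 6.9, 3.0.
Cumulative: 14.5, 24.3, 43.3, 43.3, 50.2, 53.2.
The total first reaches 45 DD on day 5.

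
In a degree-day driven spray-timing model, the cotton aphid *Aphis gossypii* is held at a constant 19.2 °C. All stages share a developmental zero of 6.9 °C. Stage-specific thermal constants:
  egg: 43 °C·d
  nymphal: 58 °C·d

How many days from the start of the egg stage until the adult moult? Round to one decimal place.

8.2 days

Daily accumulation at 19.2 °C = 19.2 − 6.9 = 12.3 DD/day.
Total K = 43 + 58 = 101 DD.
Total duration = 101 / 12.3 = 8.211 ≈ 8.2 days.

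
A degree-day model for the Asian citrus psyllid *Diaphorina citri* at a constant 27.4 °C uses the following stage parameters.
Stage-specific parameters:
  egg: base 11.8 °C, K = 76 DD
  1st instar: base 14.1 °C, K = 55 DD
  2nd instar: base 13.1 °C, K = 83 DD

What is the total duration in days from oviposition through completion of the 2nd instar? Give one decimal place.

egg: 76 / (27.4 − 11.8) = 76 / 15.6 = 4.872 d.
1st instar: 55 / (27.4 − 14.1) = 55 / 13.3 = 4.135 d.
2nd instar: 83 / (27.4 − 13.1) = 83 / 14.3 = 5.804 d.
Sum = 14.811 ≈ 14.8 days.

14.8 days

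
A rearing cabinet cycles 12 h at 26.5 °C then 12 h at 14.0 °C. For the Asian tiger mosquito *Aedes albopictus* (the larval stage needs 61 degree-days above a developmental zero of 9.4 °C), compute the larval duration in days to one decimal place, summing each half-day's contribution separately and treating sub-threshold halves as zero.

5.6 days

Day half: max(0, 26.5 − 9.4) × 0.5 = 17.1 × 0.5 = 8.55 DD.
Night half: max(0, 14.0 − 9.4) × 0.5 = 4.6 × 0.5 = 2.30 DD.
Per 24 h: 10.85 DD/day.
Duration = 61 / 10.85 = 5.622 ≈ 5.6 days.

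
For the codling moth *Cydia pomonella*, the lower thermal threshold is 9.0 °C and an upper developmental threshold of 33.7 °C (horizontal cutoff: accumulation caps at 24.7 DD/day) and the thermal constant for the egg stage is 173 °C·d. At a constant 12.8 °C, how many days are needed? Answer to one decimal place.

Daily accumulation = 12.8 − 9.0 = 3.8 DD/day.
Duration = 173 / 3.8 = 45.526 ≈ 45.5 days.

45.5 days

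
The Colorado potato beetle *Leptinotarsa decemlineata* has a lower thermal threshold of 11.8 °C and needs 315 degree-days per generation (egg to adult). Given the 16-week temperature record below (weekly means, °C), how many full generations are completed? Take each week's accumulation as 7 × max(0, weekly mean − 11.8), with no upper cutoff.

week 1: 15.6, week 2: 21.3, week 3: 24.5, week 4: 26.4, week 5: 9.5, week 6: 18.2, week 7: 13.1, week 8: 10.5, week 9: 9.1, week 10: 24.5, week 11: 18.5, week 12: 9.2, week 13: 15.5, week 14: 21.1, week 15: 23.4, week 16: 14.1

Weekly DD (7 × max(0, T̄ − 11.8)): 26.6, 66.5, 88.9, 102.2, 0.0, 44.8, 9.1, 0.0, 0.0, 88.9, 46.9, 0.0, 25.9, 65.1, 81.2, 16.1.
Season total = 662.2 DD.
Complete generations = ⌊662.2 / 315⌋ = 2.

2 generations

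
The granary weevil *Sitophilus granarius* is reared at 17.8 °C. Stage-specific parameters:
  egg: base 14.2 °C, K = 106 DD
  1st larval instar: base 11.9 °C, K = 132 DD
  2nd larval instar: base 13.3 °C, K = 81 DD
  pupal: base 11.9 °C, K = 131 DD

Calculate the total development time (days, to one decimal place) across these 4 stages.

egg: 106 / (17.8 − 14.2) = 106 / 3.6 = 29.444 d.
1st larval instar: 132 / (17.8 − 11.9) = 132 / 5.9 = 22.373 d.
2nd larval instar: 81 / (17.8 − 13.3) = 81 / 4.5 = 18.000 d.
pupal: 131 / (17.8 − 11.9) = 131 / 5.9 = 22.203 d.
Sum = 92.021 ≈ 92.0 days.

92.0 days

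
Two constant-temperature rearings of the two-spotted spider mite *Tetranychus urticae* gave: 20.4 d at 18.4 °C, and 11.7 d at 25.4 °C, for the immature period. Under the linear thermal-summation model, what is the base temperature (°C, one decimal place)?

9.0 °C

Equal thermal constants: D₁(T₁ − T_b) = D₂(T₂ − T_b).
20.4·(18.4 − T_b) = 11.7·(25.4 − T_b)
T_b = (20.4·18.4 − 11.7·25.4) / (20.4 − 11.7) = 78.18 / 8.7 = 8.986 °C ≈ 9.0 °C.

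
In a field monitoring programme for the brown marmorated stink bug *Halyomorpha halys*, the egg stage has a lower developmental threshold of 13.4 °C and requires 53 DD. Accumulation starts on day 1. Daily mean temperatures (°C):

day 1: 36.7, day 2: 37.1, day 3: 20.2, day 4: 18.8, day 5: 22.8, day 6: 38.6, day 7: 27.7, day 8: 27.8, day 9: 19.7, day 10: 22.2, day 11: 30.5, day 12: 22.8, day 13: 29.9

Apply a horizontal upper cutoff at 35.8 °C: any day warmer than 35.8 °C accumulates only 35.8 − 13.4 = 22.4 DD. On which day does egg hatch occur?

Daily DD above 13.4 °C (capped at 22.4): 22.4, 22.4, 6.8, 5.4, 9.4, 22.4, 14.3, 14.4, 6.3, 8.8, 17.1, 9.4, 16.5.
Cumulative: 22.4, 44.8, 51.6, 57.0, 66.4, 88.8, 103.1, 117.5, 123.8, 132.6, 149.7, 159.1, 175.6.
The total first reaches 53 DD on day 4.

day 4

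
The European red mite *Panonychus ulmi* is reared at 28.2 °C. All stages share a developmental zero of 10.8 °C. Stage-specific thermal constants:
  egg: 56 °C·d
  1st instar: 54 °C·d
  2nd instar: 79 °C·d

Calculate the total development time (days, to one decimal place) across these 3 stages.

Daily accumulation at 28.2 °C = 28.2 − 10.8 = 17.4 DD/day.
Total K = 56 + 54 + 79 = 189 DD.
Total duration = 189 / 17.4 = 10.862 ≈ 10.9 days.

10.9 days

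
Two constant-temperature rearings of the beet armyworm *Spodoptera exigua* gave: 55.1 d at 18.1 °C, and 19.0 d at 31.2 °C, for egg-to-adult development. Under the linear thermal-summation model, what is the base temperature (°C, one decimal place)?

Equal thermal constants: D₁(T₁ − T_b) = D₂(T₂ − T_b).
55.1·(18.1 − T_b) = 19.0·(31.2 − T_b)
T_b = (55.1·18.1 − 19.0·31.2) / (55.1 − 19.0) = 404.51 / 36.1 = 11.205 °C ≈ 11.2 °C.

11.2 °C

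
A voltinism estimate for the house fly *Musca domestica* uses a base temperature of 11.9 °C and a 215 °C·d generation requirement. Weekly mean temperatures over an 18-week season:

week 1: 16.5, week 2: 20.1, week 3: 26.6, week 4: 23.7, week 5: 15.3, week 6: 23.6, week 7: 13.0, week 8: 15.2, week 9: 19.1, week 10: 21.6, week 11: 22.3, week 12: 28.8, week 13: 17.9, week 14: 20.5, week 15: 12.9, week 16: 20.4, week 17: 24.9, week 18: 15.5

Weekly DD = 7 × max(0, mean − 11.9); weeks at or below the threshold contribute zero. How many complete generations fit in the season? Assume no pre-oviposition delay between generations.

4 generations

Weekly DD (7 × max(0, T̄ − 11.9)): 32.2, 57.4, 102.9, 82.6, 23.8, 81.9, 7.7, 23.1, 50.4, 67.9, 72.8, 118.3, 42.0, 60.2, 7.0, 59.5, 91.0, 25.2.
Season total = 1005.9 DD.
Complete generations = ⌊1005.9 / 215⌋ = 4.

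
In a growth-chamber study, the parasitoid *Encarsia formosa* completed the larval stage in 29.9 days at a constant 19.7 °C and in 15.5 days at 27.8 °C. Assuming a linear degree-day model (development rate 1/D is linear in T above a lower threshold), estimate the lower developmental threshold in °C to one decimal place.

11.0 °C

Under the model K = D·(T − T_b), so D₁·(T₁ − T_b) = D₂·(T₂ − T_b).
29.9·(19.7 − T_b) = 15.5·(27.8 − T_b)
T_b = (29.9·19.7 − 15.5·27.8) / (29.9 − 15.5) = 158.13 / 14.4 = 10.981 °C ≈ 11.0 °C.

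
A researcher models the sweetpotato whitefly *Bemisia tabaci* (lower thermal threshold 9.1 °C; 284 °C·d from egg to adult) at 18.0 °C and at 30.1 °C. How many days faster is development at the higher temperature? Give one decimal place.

18.4 days

At 18.0 °C: 284 / (18.0 − 9.1) = 284 / 8.9 = 31.910 d.
At 30.1 °C: 284 / (30.1 − 9.1) = 284 / 21.0 = 13.524 d.
Difference = |31.910 − 13.524| = 18.386 ≈ 18.4 days.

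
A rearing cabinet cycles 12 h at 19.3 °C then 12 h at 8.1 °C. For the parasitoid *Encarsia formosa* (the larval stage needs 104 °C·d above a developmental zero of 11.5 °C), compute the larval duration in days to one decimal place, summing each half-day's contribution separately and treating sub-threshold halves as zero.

26.7 days

Day half: max(0, 19.3 − 11.5) × 0.5 = 7.8 × 0.5 = 3.90 DD.
Night half: max(0, 8.1 − 11.5) × 0.5 = 0.0 × 0.5 = 0.00 DD.
Per 24 h: 3.90 DD/day.
Duration = 104 / 3.90 = 26.667 ≈ 26.7 days.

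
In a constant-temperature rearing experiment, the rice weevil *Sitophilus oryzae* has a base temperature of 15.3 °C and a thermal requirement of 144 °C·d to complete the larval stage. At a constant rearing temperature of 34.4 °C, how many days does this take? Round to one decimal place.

Daily accumulation = 34.4 − 15.3 = 19.1 DD/day.
Duration = 144 / 19.1 = 7.539 ≈ 7.5 days.

7.5 days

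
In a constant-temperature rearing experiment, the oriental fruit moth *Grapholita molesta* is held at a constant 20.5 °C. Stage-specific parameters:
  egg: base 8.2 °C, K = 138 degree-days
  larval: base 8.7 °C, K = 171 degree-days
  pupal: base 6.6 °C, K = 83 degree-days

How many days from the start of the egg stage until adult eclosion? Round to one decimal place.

egg: 138 / (20.5 − 8.2) = 138 / 12.3 = 11.220 d.
larval: 171 / (20.5 − 8.7) = 171 / 11.8 = 14.492 d.
pupal: 83 / (20.5 − 6.6) = 83 / 13.9 = 5.971 d.
Sum = 31.682 ≈ 31.7 days.

31.7 days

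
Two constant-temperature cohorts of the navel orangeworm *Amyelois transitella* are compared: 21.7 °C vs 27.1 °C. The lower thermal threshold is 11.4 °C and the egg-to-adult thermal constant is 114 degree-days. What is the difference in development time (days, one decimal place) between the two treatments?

At 21.7 °C: 114 / (21.7 − 11.4) = 114 / 10.3 = 11.068 d.
At 27.1 °C: 114 / (27.1 − 11.4) = 114 / 15.7 = 7.261 d.
Difference = |11.068 − 7.261| = 3.807 ≈ 3.8 days.

3.8 days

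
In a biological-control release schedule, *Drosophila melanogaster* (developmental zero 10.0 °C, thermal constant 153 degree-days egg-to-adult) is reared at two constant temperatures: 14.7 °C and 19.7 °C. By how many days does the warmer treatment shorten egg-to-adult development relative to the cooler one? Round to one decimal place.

16.8 days

At 14.7 °C: 153 / (14.7 − 10.0) = 153 / 4.7 = 32.553 d.
At 19.7 °C: 153 / (19.7 − 10.0) = 153 / 9.7 = 15.773 d.
Difference = |32.553 − 15.773| = 16.780 ≈ 16.8 days.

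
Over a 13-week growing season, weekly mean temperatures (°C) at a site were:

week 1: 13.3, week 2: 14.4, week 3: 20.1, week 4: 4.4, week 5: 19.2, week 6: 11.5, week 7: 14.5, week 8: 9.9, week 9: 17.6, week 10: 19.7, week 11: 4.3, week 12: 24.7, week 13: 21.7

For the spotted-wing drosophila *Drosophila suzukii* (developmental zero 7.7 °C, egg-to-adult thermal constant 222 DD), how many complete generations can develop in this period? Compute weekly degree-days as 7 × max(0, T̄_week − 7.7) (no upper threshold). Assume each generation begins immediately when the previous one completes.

3 generations

Weekly DD (7 × max(0, T̄ − 7.7)): 39.2, 46.9, 86.8, 0.0, 80.5, 26.6, 47.6, 15.4, 69.3, 84.0, 0.0, 119.0, 98.0.
Season total = 713.3 DD.
Complete generations = ⌊713.3 / 222⌋ = 3.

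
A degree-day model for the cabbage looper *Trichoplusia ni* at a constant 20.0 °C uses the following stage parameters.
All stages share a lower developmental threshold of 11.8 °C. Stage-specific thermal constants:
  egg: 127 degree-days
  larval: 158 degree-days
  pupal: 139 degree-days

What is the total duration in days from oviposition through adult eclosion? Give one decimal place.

Daily accumulation at 20.0 °C = 20.0 − 11.8 = 8.2 DD/day.
Total K = 127 + 158 + 139 = 424 DD.
Total duration = 424 / 8.2 = 51.707 ≈ 51.7 days.

51.7 days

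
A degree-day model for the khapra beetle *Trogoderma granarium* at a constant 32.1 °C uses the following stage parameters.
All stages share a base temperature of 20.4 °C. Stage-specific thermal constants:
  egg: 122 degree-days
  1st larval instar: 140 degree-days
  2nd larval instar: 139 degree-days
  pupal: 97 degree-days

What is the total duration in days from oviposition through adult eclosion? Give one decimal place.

Daily accumulation at 32.1 °C = 32.1 − 20.4 = 11.7 DD/day.
Total K = 122 + 140 + 139 + 97 = 498 DD.
Total duration = 498 / 11.7 = 42.564 ≈ 42.6 days.

42.6 days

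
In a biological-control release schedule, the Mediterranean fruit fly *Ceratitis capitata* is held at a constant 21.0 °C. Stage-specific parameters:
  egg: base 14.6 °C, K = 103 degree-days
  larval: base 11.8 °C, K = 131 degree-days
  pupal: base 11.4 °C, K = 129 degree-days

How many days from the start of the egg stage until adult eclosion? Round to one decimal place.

egg: 103 / (21.0 − 14.6) = 103 / 6.4 = 16.094 d.
larval: 131 / (21.0 − 11.8) = 131 / 9.2 = 14.239 d.
pupal: 129 / (21.0 − 11.4) = 129 / 9.6 = 13.438 d.
Sum = 43.770 ≈ 43.8 days.

43.8 days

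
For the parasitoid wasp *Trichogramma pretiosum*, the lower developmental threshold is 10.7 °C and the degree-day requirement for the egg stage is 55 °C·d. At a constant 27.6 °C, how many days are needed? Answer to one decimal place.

Daily accumulation = 27.6 − 10.7 = 16.9 DD/day.
Duration = 55 / 16.9 = 3.254 ≈ 3.3 days.

3.3 days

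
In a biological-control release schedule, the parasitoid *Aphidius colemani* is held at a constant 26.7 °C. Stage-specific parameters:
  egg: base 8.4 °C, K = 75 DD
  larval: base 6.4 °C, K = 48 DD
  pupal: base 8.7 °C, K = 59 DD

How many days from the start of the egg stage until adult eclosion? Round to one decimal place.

egg: 75 / (26.7 − 8.4) = 75 / 18.3 = 4.098 d.
larval: 48 / (26.7 − 6.4) = 48 / 20.3 = 2.365 d.
pupal: 59 / (26.7 − 8.7) = 59 / 18.0 = 3.278 d.
Sum = 9.741 ≈ 9.7 days.

9.7 days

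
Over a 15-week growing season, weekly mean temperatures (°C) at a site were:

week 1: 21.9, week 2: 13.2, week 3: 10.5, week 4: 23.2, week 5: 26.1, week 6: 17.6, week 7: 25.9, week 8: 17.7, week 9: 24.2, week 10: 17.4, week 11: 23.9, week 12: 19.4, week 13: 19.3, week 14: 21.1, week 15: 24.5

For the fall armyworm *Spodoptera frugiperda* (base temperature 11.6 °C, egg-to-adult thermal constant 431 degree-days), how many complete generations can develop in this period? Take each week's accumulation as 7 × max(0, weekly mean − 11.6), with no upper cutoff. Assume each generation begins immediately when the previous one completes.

2 generations

Weekly DD (7 × max(0, T̄ − 11.6)): 72.1, 11.2, 0.0, 81.2, 101.5, 42.0, 100.1, 42.7, 88.2, 40.6, 86.1, 54.6, 53.9, 66.5, 90.3.
Season total = 931.0 DD.
Complete generations = ⌊931.0 / 431⌋ = 2.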